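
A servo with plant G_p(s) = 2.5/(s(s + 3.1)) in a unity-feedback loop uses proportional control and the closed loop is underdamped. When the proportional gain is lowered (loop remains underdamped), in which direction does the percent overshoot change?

ζ = 3.1/(2√(2.5K_p)) rises as K_p falls; higher damping means less overshoot.

decrease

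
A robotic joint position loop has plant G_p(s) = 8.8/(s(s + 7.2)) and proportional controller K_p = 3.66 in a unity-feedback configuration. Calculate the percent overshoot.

From 1 + K_pG_p(s) = 0: s² + 7.2s + 32.21 = 0 ⇒ ω_n = 5.675, ζ = 0.6343.
%OS = 100·exp(−πζ/√(1−ζ²)) = 100·exp(−π·0.6343/√0.5976) = 7.59%.

7.59%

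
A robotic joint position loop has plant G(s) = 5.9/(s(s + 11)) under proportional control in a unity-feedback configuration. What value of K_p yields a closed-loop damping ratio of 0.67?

Closed-loop characteristic equation: s² + 11s + K_p·5.9 = 0.
So ω_n = √(5.9K_p) and 2ζω_n = 11, giving ζ = 11/(2√(5.9K_p)).
Setting ζ = 0.67: √(5.9K_p) = 11/(2·0.67) = 8.209, so K_p = 67.39/5.9 = 11.4.

K_p = 11.4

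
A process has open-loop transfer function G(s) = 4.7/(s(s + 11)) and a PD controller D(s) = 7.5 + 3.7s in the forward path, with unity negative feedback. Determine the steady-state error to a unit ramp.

The loop has one pole at the origin (type 1). Velocity error constant K_v = lim_{s→0} s·D(s)G(s) = 7.5·4.7/11 = 3.205.
Steady-state error to a unit ramp: e_ss = 1/K_v = 0.312.

0.312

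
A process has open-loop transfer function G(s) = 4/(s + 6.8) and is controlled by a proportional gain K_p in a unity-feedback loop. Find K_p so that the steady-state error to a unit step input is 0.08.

The loop is type 0, so e_ss(step) = 1/(1 + K_pos) with K_pos = K_p·G(0).
G(0) = 0.5882. Require 1/(1 + K_p·0.5882) = 0.08, so 1 + 0.5882·K_p = 12.5.
K_p = (12.5 − 1)/0.5882 = 19.6.

K_p = 19.6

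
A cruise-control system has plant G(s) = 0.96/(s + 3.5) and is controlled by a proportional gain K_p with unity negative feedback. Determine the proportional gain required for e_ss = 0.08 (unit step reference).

The loop is type 0, so e_ss(step) = 1/(1 + K_pos) with K_pos = K_p·G(0).
G(0) = 0.2743. Require 1/(1 + K_p·0.2743) = 0.08, so 1 + 0.2743·K_p = 12.5.
K_p = (12.5 − 1)/0.2743 = 41.9.

K_p = 41.9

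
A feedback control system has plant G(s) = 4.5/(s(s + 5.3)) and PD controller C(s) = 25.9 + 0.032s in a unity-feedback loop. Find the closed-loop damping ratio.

ζ = 0.252

Forward path: (25.9 + 0.032s)·4.5/(s(s+5.3)). The closed-loop characteristic equation is s² + (5.3 + 4.5·0.032)s + 4.5·25.9 = 0.
That is s² + 5.444s + 116.5 = 0, so ω_n = 10.8 rad/s and ζ = 5.444/(2·10.8) = 0.2521.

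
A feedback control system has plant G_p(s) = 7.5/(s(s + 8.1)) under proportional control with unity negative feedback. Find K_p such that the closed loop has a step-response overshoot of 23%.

K_p = 12.2

From %OS = 100·exp(−πζ/√(1−ζ²)) = 23%, ζ = −ln(0.23)/√(π²+ln²(0.23)) = 0.4237.
Characteristic equation s² + 8.1s + 7.5K_p = 0 gives ζ = 8.1/(2√(7.5K_p)).
Setting ζ = 0.4237: √(7.5K_p) = 8.1/(2·0.4237) = 9.558, so K_p = 91.35/7.5 = 12.2.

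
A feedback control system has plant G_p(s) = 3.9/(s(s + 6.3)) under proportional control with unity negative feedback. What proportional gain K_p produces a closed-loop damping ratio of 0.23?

K_p = 48.1

Closed-loop characteristic equation: s² + 6.3s + K_p·3.9 = 0.
So ω_n = √(3.9K_p) and 2ζω_n = 6.3, giving ζ = 6.3/(2√(3.9K_p)).
Setting ζ = 0.23: √(3.9K_p) = 6.3/(2·0.23) = 13.7, so K_p = 187.6/3.9 = 48.1.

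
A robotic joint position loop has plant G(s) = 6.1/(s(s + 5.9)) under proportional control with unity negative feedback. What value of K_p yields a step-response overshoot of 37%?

K_p = 15.7

From %OS = 100·exp(−πζ/√(1−ζ²)) = 37%, ζ = −ln(0.37)/√(π²+ln²(0.37)) = 0.3017.
Characteristic equation s² + 5.9s + 6.1K_p = 0 gives ζ = 5.9/(2√(6.1K_p)).
Setting ζ = 0.3017: √(6.1K_p) = 5.9/(2·0.3017) = 9.777, so K_p = 95.59/6.1 = 15.7.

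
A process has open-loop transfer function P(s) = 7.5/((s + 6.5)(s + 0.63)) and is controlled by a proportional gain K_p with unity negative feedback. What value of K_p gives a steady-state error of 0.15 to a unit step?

K_p = 3.09

Steady-state error for a unit step on this type-0 loop is 1/(1 + K_p·P(0)).
P(0) = 1.832. Require 1/(1 + K_p·1.832) = 0.15, so 1 + 1.832·K_p = 6.667.
K_p = (6.667 − 1)/1.832 = 3.09.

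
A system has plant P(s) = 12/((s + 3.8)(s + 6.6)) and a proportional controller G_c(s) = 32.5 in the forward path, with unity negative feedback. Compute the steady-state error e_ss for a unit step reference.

The loop is type 0. Static position error constant K_pos = G_c(0)·P(0) = 32.5·0.4785 = 15.55.
Steady-state error to a unit step: e_ss = 1/(1+K_pos) = 1/16.55 = 0.0604.

0.0604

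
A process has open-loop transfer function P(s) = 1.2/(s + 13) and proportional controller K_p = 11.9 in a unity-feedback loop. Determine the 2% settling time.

T_s ≈ 0.147 s

Closed-loop transfer function: T(s) = K_p·P(s)/(1 + K_p·P(s)) = 14.28/(s + 13 + 14.28) = 14.28/(s + 27.28).
Time constant τ = 1/27.28 = 0.03666 s, so the 2% settling time is about 4τ = 0.147 s.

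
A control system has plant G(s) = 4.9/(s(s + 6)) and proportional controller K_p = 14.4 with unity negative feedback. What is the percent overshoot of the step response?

From 1 + K_pG(s) = 0: s² + 6s + 70.56 = 0 ⇒ ω_n = 8.4, ζ = 0.3571.
%OS = 100·exp(−πζ/√(1−ζ²)) = 100·exp(−π·0.3571/√0.8724) = 30.1%.

30.1%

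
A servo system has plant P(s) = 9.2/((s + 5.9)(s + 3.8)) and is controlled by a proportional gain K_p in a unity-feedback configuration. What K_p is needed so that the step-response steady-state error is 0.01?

K_p = 241

The loop is type 0, so e_ss(step) = 1/(1 + K_pos) with K_pos = K_p·P(0).
P(0) = 0.4103. Require 1/(1 + K_p·0.4103) = 0.01, so 1 + 0.4103·K_p = 100.
K_p = (100 − 1)/0.4103 = 241.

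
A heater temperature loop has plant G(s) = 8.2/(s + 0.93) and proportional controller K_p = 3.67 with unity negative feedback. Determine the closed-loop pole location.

s = -31.02

Closed-loop transfer function: T(s) = K_p·G(s)/(1 + K_p·G(s)) = 30.09/(s + 0.93 + 30.09) = 30.09/(s + 31.02).
The closed-loop pole is at s = −31.02.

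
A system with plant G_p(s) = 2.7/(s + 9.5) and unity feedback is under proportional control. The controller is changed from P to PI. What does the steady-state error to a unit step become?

The integrator makes K_pos = lim_{s→0} C(s)G(s) infinite, so e_ss = 1/(1+K_pos) = 0.

0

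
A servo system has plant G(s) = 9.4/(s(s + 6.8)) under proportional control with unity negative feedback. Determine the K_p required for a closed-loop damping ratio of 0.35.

K_p = 10

Closed-loop characteristic equation: s² + 6.8s + K_p·9.4 = 0.
So ω_n = √(9.4K_p) and 2ζω_n = 6.8, giving ζ = 6.8/(2√(9.4K_p)).
Setting ζ = 0.35: √(9.4K_p) = 6.8/(2·0.35) = 9.714, so K_p = 94.37/9.4 = 10.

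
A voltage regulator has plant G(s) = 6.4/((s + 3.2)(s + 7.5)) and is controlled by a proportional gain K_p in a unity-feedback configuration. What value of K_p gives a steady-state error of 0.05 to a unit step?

K_p = 71.2

Steady-state error for a unit step on this type-0 loop is 1/(1 + K_p·G(0)).
G(0) = 0.2667. Require 1/(1 + K_p·0.2667) = 0.05, so 1 + 0.2667·K_p = 20.
K_p = (20 − 1)/0.2667 = 71.2.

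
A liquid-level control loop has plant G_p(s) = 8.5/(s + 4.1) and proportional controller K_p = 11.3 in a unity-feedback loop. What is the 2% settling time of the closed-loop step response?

T_s ≈ 0.0399 s

Closed-loop transfer function: T(s) = K_p·G_p(s)/(1 + K_p·G_p(s)) = 96.05/(s + 4.1 + 96.05) = 96.05/(s + 100.2).
Time constant τ = 1/100.2 = 0.009985 s, so the 2% settling time is about 4τ = 0.0399 s.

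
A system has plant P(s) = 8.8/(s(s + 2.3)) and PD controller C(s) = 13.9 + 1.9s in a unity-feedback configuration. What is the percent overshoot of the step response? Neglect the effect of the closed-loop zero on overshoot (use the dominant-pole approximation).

Forward path: (13.9 + 1.9s)·8.8/(s(s+2.3)). The closed-loop characteristic equation is s² + (2.3 + 8.8·1.9)s + 8.8·13.9 = 0.
That is s² + 19.02s + 122.3 = 0, so ω_n = 11.06 rad/s and ζ = 19.02/(2·11.06) = 0.8599.
%OS = 100·exp(−πζ/√(1−ζ²)) = 0.503%.

0.503%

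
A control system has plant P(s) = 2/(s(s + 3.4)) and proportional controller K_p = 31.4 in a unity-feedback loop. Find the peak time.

The closed-loop denominator s² + 3.4s + 62.8 gives ω_n = √62.8 = 7.925 and ζ = 3.4/(2ω_n) = 0.2145.
Damped frequency ω_d = ω_n√(1−ζ²) = 7.74 rad/s, so peak time T_p = π/ω_d = 0.406 s.

T_p = 0.406 s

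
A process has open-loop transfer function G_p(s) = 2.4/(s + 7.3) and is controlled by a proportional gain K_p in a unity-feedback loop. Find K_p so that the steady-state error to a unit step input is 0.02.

The loop is type 0, so e_ss(step) = 1/(1 + K_pos) with K_pos = K_p·G_p(0).
G_p(0) = 0.3288. Require 1/(1 + K_p·0.3288) = 0.02, so 1 + 0.3288·K_p = 50.
K_p = (50 − 1)/0.3288 = 149.

K_p = 149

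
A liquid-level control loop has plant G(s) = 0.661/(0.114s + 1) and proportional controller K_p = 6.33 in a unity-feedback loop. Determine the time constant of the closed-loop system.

Closed loop: T(s) = K_p·G/(1+K_p·G) = 4.184/(0.114s + 1 + 4.184), with pole at s = −(1 + 4.184)/0.114 = −45.47.
Closed-loop time constant τ = 1/45.47 = 0.022 s.

τ = 0.022 s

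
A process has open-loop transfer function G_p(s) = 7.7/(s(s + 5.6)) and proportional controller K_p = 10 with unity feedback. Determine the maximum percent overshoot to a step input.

The closed-loop denominator s² + 5.6s + 77 gives ω_n = √77 = 8.775 and ζ = 5.6/(2ω_n) = 0.3191.
%OS = 100·exp(−πζ/√(1−ζ²)) = 100·exp(−π·0.3191/√0.8982) = 34.7%.

34.7%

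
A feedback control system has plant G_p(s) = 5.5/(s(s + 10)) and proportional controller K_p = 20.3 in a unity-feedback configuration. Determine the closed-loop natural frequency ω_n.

ω_n = 10.6 rad/s

1 + K_p·G_p(s) = 0 gives s² + 10s + 111.7 = 0.
Matching s² + 2ζω_n s + ω_n²: ω_n = √111.7 = 10.57 rad/s and 2ζω_n = 10, so ζ = 10/(2·10.57) = 0.473.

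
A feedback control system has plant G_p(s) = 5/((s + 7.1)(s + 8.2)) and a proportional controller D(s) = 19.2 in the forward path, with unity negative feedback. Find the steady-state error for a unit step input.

The loop is type 0. Static position error constant K_pos = D(0)·G_p(0) = 19.2·0.08588 = 1.649.
Steady-state error to a unit step: e_ss = 1/(1+K_pos) = 1/2.649 = 0.378.

0.378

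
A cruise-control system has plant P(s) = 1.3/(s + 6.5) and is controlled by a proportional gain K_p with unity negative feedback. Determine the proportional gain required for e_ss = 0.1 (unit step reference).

K_p = 45

For a type-0 loop with proportional control, e_ss = 1/(1 + K_p·P(0)).
P(0) = 0.2. Require 1/(1 + K_p·0.2) = 0.1, so 1 + 0.2·K_p = 10.
K_p = (10 − 1)/0.2 = 45.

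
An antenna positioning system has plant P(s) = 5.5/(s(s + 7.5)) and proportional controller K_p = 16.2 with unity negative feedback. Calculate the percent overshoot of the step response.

From 1 + K_pP(s) = 0: s² + 7.5s + 89.1 = 0 ⇒ ω_n = 9.439, ζ = 0.3973.
%OS = 100·exp(−πζ/√(1−ζ²)) = 100·exp(−π·0.3973/√0.8422) = 25.7%.

25.7%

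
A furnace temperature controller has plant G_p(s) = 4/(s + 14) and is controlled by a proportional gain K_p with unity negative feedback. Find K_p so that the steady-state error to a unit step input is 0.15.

K_p = 19.8

For a type-0 loop with proportional control, e_ss = 1/(1 + K_p·G_p(0)).
G_p(0) = 0.2857. Require 1/(1 + K_p·0.2857) = 0.15, so 1 + 0.2857·K_p = 6.667.
K_p = (6.667 − 1)/0.2857 = 19.8.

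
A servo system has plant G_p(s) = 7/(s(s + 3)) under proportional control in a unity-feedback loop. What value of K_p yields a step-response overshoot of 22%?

K_p = 1.71

From %OS = 100·exp(−πζ/√(1−ζ²)) = 22%, ζ = −ln(0.22)/√(π²+ln²(0.22)) = 0.4342.
Characteristic equation s² + 3s + 7K_p = 0 gives ζ = 3/(2√(7K_p)).
Setting ζ = 0.4342: √(7K_p) = 3/(2·0.4342) = 3.455, so K_p = 11.94/7 = 1.71.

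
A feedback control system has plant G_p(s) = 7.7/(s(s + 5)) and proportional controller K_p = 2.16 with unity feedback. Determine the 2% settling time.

T_s ≈ 1.6 s

From 1 + K_pG_p(s) = 0: s² + 5s + 16.63 = 0 ⇒ ω_n = 4.078, ζ = 0.613.
2% settling time T_s ≈ 4/(ζω_n) = 4/2.5 = 1.6 s.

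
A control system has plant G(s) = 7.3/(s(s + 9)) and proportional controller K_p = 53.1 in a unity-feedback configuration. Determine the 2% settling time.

T_s ≈ 0.889 s

The closed-loop denominator s² + 9s + 387.6 gives ω_n = √387.6 = 19.69 and ζ = 9/(2ω_n) = 0.2286.
2% settling time T_s ≈ 4/(ζω_n) = 4/4.5 = 0.889 s.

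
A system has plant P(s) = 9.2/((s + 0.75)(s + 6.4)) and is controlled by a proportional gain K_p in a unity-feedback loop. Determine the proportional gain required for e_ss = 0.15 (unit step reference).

The loop is type 0, so e_ss(step) = 1/(1 + K_pos) with K_pos = K_p·P(0).
P(0) = 1.917. Require 1/(1 + K_p·1.917) = 0.15, so 1 + 1.917·K_p = 6.667.
K_p = (6.667 − 1)/1.917 = 2.96.

K_p = 2.96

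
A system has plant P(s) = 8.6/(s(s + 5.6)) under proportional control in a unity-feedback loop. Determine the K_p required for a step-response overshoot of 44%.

K_p = 14.3

From %OS = 100·exp(−πζ/√(1−ζ²)) = 44%, ζ = −ln(0.44)/√(π²+ln²(0.44)) = 0.2528.
Characteristic equation s² + 5.6s + 8.6K_p = 0 gives ζ = 5.6/(2√(8.6K_p)).
Setting ζ = 0.2528: √(8.6K_p) = 5.6/(2·0.2528) = 11.07, so K_p = 122.6/8.6 = 14.3.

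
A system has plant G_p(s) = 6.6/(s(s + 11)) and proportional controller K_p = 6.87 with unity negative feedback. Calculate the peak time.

T_p = 0.809 s

Closed-loop characteristic equation: s² + 11s + 45.34 = 0, so ω_n = 6.734 rad/s and ζ = 11/(2·6.734) = 0.8168.
Damped frequency ω_d = ω_n√(1−ζ²) = 3.885 rad/s, so peak time T_p = π/ω_d = 0.809 s.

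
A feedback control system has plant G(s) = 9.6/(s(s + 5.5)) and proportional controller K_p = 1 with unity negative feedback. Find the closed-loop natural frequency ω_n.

ω_n = 3.1 rad/s

The closed-loop denominator is s(s+5.5) + 1·9.6 = s² + 5.5s + 9.6.
So ω_n² = 9.6 ⇒ ω_n = 3.098 rad/s, and ζ = 5.5/(2ω_n) = 0.888.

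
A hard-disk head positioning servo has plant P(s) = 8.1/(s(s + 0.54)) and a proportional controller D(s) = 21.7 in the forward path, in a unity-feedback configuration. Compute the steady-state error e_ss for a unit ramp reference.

0.00307

The loop has one pole at the origin (type 1). Velocity error constant K_v = lim_{s→0} s·D(s)P(s) = 21.7·8.1/0.54 = 325.5.
Steady-state error to a unit ramp: e_ss = 1/K_v = 0.00307.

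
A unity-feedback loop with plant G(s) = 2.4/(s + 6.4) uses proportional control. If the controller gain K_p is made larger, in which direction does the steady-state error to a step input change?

The position error constant K_pos = K_p·G(0) grows with K_p, and e_ss = 1/(1+K_pos) falls.

decrease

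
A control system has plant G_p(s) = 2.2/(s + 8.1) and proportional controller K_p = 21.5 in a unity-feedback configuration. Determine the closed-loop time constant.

Closed-loop transfer function: T(s) = K_p·G_p(s)/(1 + K_p·G_p(s)) = 47.3/(s + 8.1 + 47.3) = 47.3/(s + 55.4).
Time constant τ = 1/55.4 = 0.0181 s.

τ = 0.0181 s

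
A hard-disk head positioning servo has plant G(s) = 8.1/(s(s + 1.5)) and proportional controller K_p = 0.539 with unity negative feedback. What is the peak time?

The closed-loop denominator s² + 1.5s + 4.366 gives ω_n = √4.366 = 2.089 and ζ = 1.5/(2ω_n) = 0.3589.
Damped frequency ω_d = ω_n√(1−ζ²) = 1.95 rad/s, so peak time T_p = π/ω_d = 1.61 s.

T_p = 1.61 s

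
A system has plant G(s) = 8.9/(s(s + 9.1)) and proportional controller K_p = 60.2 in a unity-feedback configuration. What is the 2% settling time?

T_s ≈ 0.879 s

Closed-loop characteristic equation: s² + 9.1s + 535.8 = 0, so ω_n = 23.15 rad/s and ζ = 9.1/(2·23.15) = 0.1966.
2% settling time T_s ≈ 4/(ζω_n) = 4/4.55 = 0.879 s.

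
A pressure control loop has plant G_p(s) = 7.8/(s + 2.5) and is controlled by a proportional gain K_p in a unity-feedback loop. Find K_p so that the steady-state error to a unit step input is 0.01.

K_p = 31.7

The loop is type 0, so e_ss(step) = 1/(1 + K_pos) with K_pos = K_p·G_p(0).
G_p(0) = 3.12. Require 1/(1 + K_p·3.12) = 0.01, so 1 + 3.12·K_p = 100.
K_p = (100 − 1)/3.12 = 31.7.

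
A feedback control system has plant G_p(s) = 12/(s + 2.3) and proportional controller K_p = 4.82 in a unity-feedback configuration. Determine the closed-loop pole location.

s = -60.14

Closed-loop transfer function: T(s) = K_p·G_p(s)/(1 + K_p·G_p(s)) = 57.84/(s + 2.3 + 57.84) = 57.84/(s + 60.14).
The closed-loop pole is at s = −60.14.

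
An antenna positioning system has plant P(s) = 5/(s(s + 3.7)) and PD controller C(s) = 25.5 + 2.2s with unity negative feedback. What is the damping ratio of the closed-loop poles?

Forward path: (25.5 + 2.2s)·5/(s(s+3.7)). The closed-loop characteristic equation is s² + (3.7 + 5·2.2)s + 5·25.5 = 0.
That is s² + 14.7s + 127.5 = 0, so ω_n = 11.29 rad/s and ζ = 14.7/(2·11.29) = 0.6509.

ζ = 0.651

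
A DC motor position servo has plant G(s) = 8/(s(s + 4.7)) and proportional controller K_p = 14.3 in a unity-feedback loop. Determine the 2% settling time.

Closed-loop characteristic equation: s² + 4.7s + 114.4 = 0, so ω_n = 10.7 rad/s and ζ = 4.7/(2·10.7) = 0.2197.
2% settling time T_s ≈ 4/(ζω_n) = 4/2.35 = 1.7 s.

T_s ≈ 1.7 s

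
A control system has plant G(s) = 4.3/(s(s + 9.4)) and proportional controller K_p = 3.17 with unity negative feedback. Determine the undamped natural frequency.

ω_n = 3.69 rad/s

The closed-loop denominator is s(s+9.4) + 3.17·4.3 = s² + 9.4s + 13.63.
So ω_n² = 13.63 ⇒ ω_n = 3.692 rad/s, and ζ = 9.4/(2ω_n) = 1.27.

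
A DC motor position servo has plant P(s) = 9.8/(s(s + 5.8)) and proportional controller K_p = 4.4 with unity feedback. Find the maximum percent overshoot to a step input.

21.3%

From 1 + K_pP(s) = 0: s² + 5.8s + 43.12 = 0 ⇒ ω_n = 6.567, ζ = 0.4416.
%OS = 100·exp(−πζ/√(1−ζ²)) = 100·exp(−π·0.4416/√0.805) = 21.3%.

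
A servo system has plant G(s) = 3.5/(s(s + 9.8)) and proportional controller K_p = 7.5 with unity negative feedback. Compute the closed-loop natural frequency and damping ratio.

ω_n = 5.12 rad/s, ζ = 0.956

The closed-loop denominator is s(s+9.8) + 7.5·3.5 = s² + 9.8s + 26.25.
So ω_n² = 26.25 ⇒ ω_n = 5.123 rad/s, and ζ = 9.8/(2ω_n) = 0.956.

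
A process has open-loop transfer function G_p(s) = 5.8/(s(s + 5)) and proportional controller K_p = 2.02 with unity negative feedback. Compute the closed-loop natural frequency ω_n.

ω_n = 3.42 rad/s

The closed-loop denominator is s(s+5) + 2.02·5.8 = s² + 5s + 11.72.
So ω_n² = 11.72 ⇒ ω_n = 3.423 rad/s, and ζ = 5/(2ω_n) = 0.73.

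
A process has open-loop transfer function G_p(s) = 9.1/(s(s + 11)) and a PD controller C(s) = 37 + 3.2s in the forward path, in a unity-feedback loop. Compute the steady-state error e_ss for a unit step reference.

The open loop C(s)G_p(s) has a pole at the origin (type 1), so the static position error constant is infinite and e_ss = 1/(1+∞) = 0.

0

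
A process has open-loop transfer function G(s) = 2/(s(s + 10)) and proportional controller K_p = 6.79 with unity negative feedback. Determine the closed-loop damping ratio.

ζ = 1.36

The closed-loop denominator is s(s+10) + 6.79·2 = s² + 10s + 13.58.
Matching s² + 2ζω_n s + ω_n²: ω_n = √13.58 = 3.685 rad/s and 2ζω_n = 10, so ζ = 10/(2·3.685) = 1.36.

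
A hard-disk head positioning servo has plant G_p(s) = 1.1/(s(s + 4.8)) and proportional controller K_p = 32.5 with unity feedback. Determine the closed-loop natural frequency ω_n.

1 + K_p·G_p(s) = 0 gives s² + 4.8s + 35.75 = 0.
So ω_n² = 35.75 ⇒ ω_n = 5.979 rad/s, and ζ = 4.8/(2ω_n) = 0.401.

ω_n = 5.98 rad/s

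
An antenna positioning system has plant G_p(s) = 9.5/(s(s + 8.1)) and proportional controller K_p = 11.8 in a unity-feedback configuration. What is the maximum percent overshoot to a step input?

Closed-loop characteristic equation: s² + 8.1s + 112.1 = 0, so ω_n = 10.59 rad/s and ζ = 8.1/(2·10.59) = 0.3825.
%OS = 100·exp(−πζ/√(1−ζ²)) = 100·exp(−π·0.3825/√0.8537) = 27.2%.

27.2%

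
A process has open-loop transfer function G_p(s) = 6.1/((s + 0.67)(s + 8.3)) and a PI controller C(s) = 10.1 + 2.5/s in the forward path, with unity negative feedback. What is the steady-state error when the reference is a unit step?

The open loop C(s)G_p(s) has a pole at the origin (type 1), so the static position error constant is infinite and e_ss = 1/(1+∞) = 0.

0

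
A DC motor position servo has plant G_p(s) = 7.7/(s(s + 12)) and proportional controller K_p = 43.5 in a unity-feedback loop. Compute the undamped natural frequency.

1 + K_p·G_p(s) = 0 gives s² + 12s + 334.9 = 0.
Matching s² + 2ζω_n s + ω_n²: ω_n = √334.9 = 18.3 rad/s and 2ζω_n = 12, so ζ = 12/(2·18.3) = 0.328.

ω_n = 18.3 rad/s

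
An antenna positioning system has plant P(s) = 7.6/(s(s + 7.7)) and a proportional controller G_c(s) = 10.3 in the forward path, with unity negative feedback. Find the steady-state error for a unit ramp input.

The loop has one pole at the origin (type 1). Velocity error constant K_v = lim_{s→0} s·G_c(s)P(s) = 10.3·7.6/7.7 = 10.17.
Steady-state error to a unit ramp: e_ss = 1/K_v = 0.0984.

0.0984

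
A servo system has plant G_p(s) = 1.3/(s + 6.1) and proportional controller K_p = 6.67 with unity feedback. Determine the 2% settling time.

Closed-loop transfer function: T(s) = K_p·G_p(s)/(1 + K_p·G_p(s)) = 8.671/(s + 6.1 + 8.671) = 8.671/(s + 14.77).
Time constant τ = 1/14.77 = 0.0677 s, so the 2% settling time is about 4τ = 0.271 s.

T_s ≈ 0.271 s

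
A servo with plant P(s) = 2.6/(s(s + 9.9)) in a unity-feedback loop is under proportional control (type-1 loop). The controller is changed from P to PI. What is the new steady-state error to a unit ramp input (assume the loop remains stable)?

The integrator raises the loop to type 2, so K_v → ∞ and e_ss to a ramp is zero.

0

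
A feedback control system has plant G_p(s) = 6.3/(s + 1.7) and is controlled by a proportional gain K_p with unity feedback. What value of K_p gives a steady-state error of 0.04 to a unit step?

For a type-0 loop with proportional control, e_ss = 1/(1 + K_p·G_p(0)).
G_p(0) = 3.706. Require 1/(1 + K_p·3.706) = 0.04, so 1 + 3.706·K_p = 25.
K_p = (25 − 1)/3.706 = 6.48.

K_p = 6.48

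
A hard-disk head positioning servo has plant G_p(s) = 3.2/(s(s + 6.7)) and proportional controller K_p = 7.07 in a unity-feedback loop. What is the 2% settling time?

T_s ≈ 1.19 s

The closed-loop denominator s² + 6.7s + 22.62 gives ω_n = √22.62 = 4.756 and ζ = 6.7/(2ω_n) = 0.7043.
2% settling time T_s ≈ 4/(ζω_n) = 4/3.35 = 1.19 s.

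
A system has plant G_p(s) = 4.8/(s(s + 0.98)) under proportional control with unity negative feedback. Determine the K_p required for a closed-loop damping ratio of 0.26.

K_p = 0.74

Closed-loop characteristic equation: s² + 0.98s + K_p·4.8 = 0.
So ω_n = √(4.8K_p) and 2ζω_n = 0.98, giving ζ = 0.98/(2√(4.8K_p)).
Setting ζ = 0.26: √(4.8K_p) = 0.98/(2·0.26) = 1.885, so K_p = 3.552/4.8 = 0.74.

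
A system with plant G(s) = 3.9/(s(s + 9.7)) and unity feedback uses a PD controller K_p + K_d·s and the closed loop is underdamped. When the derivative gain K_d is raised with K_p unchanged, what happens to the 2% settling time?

Characteristic equation s² + (9.7 + 3.9K_d)s + 3.9K_p = 0: raising K_d increases ζω_n = (9.7+3.9K_d)/2 while the loop stays underdamped, so T_s ≈ 4/(ζω_n) decreases.

decrease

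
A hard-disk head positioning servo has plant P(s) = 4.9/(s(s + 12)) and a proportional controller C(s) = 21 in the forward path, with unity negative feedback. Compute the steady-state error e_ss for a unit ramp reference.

0.117

The loop has one pole at the origin (type 1). Velocity error constant K_v = lim_{s→0} s·C(s)P(s) = 21·4.9/12 = 8.575.
Steady-state error to a unit ramp: e_ss = 1/K_v = 0.117.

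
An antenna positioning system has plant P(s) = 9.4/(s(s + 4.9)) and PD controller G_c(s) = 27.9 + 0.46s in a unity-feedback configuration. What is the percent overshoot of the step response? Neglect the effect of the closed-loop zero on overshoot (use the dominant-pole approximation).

39.3%

Forward path: (27.9 + 0.46s)·9.4/(s(s+4.9)). The closed-loop characteristic equation is s² + (4.9 + 9.4·0.46)s + 9.4·27.9 = 0.
That is s² + 9.224s + 262.3 = 0, so ω_n = 16.19 rad/s and ζ = 9.224/(2·16.19) = 0.2848.
%OS = 100·exp(−πζ/√(1−ζ²)) = 39.3%.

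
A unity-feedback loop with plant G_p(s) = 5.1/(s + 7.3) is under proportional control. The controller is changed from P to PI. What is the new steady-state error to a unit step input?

The integrator makes K_pos = lim_{s→0} C(s)G(s) infinite, so e_ss = 1/(1+K_pos) = 0.

0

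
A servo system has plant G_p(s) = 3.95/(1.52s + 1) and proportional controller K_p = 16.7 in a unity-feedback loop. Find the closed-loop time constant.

Closed loop: T(s) = K_p·G_p/(1+K_p·G_p) = 65.97/(1.52s + 1 + 65.97), with pole at s = −(1 + 65.97)/1.52 = −44.06.
Closed-loop time constant τ = 1/44.06 = 0.0227 s.

τ = 0.0227 s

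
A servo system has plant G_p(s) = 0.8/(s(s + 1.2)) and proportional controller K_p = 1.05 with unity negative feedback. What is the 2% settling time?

T_s ≈ 6.67 s

Closed-loop characteristic equation: s² + 1.2s + 0.84 = 0, so ω_n = 0.9165 rad/s and ζ = 1.2/(2·0.9165) = 0.6547.
2% settling time T_s ≈ 4/(ζω_n) = 4/0.6 = 6.67 s.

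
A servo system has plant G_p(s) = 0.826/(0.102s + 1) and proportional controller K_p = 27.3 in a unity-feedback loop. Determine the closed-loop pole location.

s = -230.9

Closed loop: T(s) = K_p·G_p/(1+K_p·G_p) = 22.55/(0.102s + 1 + 22.55), with pole at s = −(1 + 22.55)/0.102 = −230.9.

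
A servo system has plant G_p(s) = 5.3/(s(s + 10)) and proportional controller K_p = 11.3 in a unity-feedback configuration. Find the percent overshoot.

From 1 + K_pG_p(s) = 0: s² + 10s + 59.89 = 0 ⇒ ω_n = 7.739, ζ = 0.6461.
%OS = 100·exp(−πζ/√(1−ζ²)) = 100·exp(−π·0.6461/√0.5826) = 7%.

7%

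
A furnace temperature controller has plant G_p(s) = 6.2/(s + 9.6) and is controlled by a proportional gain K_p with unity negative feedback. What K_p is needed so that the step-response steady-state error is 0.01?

K_p = 153

For a type-0 loop with proportional control, e_ss = 1/(1 + K_p·G_p(0)).
G_p(0) = 0.6458. Require 1/(1 + K_p·0.6458) = 0.01, so 1 + 0.6458·K_p = 100.
K_p = (100 − 1)/0.6458 = 153.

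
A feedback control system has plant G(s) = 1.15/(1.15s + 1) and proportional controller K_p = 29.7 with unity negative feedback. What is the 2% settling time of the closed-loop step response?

Closed loop: T(s) = K_p·G/(1+K_p·G) = 34.15/(1.15s + 1 + 34.15), with pole at s = −(1 + 34.15)/1.15 = −30.57.
τ = 1/30.57 = 0.03271 s, so 2% settling time ≈ 4τ = 0.131 s.

T_s ≈ 0.131 s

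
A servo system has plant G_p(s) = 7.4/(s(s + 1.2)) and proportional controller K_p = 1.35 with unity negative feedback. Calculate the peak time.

T_p = 1.01 s

Closed-loop characteristic equation: s² + 1.2s + 9.99 = 0, so ω_n = 3.161 rad/s and ζ = 1.2/(2·3.161) = 0.1898.
Damped frequency ω_d = ω_n√(1−ζ²) = 3.103 rad/s, so peak time T_p = π/ω_d = 1.01 s.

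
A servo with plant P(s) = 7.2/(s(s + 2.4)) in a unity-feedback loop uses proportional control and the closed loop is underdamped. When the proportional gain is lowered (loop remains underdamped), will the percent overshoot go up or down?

ζ = 2.4/(2√(7.2K_p)) rises as K_p falls; higher damping means less overshoot.

decrease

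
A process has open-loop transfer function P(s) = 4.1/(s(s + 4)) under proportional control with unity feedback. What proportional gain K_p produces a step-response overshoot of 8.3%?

From %OS = 100·exp(−πζ/√(1−ζ²)) = 8.3%, ζ = −ln(0.083)/√(π²+ln²(0.083)) = 0.621.
Characteristic equation s² + 4s + 4.1K_p = 0 gives ζ = 4/(2√(4.1K_p)).
Setting ζ = 0.621: √(4.1K_p) = 4/(2·0.621) = 3.221, so K_p = 10.37/4.1 = 2.53.

K_p = 2.53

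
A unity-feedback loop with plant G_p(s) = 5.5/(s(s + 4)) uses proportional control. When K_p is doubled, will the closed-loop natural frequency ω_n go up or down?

ω_n = √(5.5·K_p), which grows with K_p.

increase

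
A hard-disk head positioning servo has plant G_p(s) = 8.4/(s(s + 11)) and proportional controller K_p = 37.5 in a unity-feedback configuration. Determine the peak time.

From 1 + K_pG_p(s) = 0: s² + 11s + 315 = 0 ⇒ ω_n = 17.75, ζ = 0.3099.
Damped frequency ω_d = ω_n√(1−ζ²) = 16.87 rad/s, so peak time T_p = π/ω_d = 0.186 s.

T_p = 0.186 s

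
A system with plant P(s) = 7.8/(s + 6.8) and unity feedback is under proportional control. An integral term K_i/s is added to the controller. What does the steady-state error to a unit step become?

The integrator makes K_pos = lim_{s→0} C(s)G(s) infinite, so e_ss = 1/(1+K_pos) = 0.

0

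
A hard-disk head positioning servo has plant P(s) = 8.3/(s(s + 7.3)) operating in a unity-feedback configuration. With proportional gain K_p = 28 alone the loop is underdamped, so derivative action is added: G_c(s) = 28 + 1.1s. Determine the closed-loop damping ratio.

Forward path: (28 + 1.1s)·8.3/(s(s+7.3)). The closed-loop characteristic equation is s² + (7.3 + 8.3·1.1)s + 8.3·28 = 0.
That is s² + 16.43s + 232.4 = 0, so ω_n = 15.24 rad/s and ζ = 16.43/(2·15.24) = 0.5389.

ζ = 0.539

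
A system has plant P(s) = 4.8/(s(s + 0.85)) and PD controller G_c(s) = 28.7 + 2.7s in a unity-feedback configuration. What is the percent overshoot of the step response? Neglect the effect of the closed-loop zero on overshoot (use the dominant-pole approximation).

10.2%

Forward path: (28.7 + 2.7s)·4.8/(s(s+0.85)). The closed-loop characteristic equation is s² + (0.85 + 4.8·2.7)s + 4.8·28.7 = 0.
That is s² + 13.81s + 137.8 = 0, so ω_n = 11.74 rad/s and ζ = 13.81/(2·11.74) = 0.5883.
%OS = 100·exp(−πζ/√(1−ζ²)) = 10.2%.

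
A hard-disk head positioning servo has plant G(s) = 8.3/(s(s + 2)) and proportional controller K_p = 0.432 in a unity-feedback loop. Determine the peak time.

The closed-loop denominator s² + 2s + 3.586 gives ω_n = √3.586 = 1.894 and ζ = 2/(2ω_n) = 0.5281.
Damped frequency ω_d = ω_n√(1−ζ²) = 1.608 rad/s, so peak time T_p = π/ω_d = 1.95 s.

T_p = 1.95 s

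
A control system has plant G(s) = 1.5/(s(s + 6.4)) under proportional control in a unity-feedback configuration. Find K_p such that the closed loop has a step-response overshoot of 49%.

K_p = 139

From %OS = 100·exp(−πζ/√(1−ζ²)) = 49%, ζ = −ln(0.49)/√(π²+ln²(0.49)) = 0.2214.
Characteristic equation s² + 6.4s + 1.5K_p = 0 gives ζ = 6.4/(2√(1.5K_p)).
Setting ζ = 0.2214: √(1.5K_p) = 6.4/(2·0.2214) = 14.45, so K_p = 208.8/1.5 = 139.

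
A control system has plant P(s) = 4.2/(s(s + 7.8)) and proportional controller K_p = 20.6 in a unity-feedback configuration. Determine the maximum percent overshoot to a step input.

The closed-loop denominator s² + 7.8s + 86.52 gives ω_n = √86.52 = 9.302 and ζ = 7.8/(2ω_n) = 0.4193.
%OS = 100·exp(−πζ/√(1−ζ²)) = 100·exp(−π·0.4193/√0.8242) = 23.4%.

23.4%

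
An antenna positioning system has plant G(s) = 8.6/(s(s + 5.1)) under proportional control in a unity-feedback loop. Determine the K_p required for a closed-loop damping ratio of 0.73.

K_p = 1.42

Closed-loop characteristic equation: s² + 5.1s + K_p·8.6 = 0.
So ω_n = √(8.6K_p) and 2ζω_n = 5.1, giving ζ = 5.1/(2√(8.6K_p)).
Setting ζ = 0.73: √(8.6K_p) = 5.1/(2·0.73) = 3.493, so K_p = 12.2/8.6 = 1.42.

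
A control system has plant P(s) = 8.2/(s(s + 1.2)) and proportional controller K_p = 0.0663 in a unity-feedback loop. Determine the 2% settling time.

The closed-loop denominator s² + 1.2s + 0.5437 gives ω_n = √0.5437 = 0.7373 and ζ = 1.2/(2ω_n) = 0.8137.
2% settling time T_s ≈ 4/(ζω_n) = 4/0.6 = 6.67 s.

T_s ≈ 6.67 s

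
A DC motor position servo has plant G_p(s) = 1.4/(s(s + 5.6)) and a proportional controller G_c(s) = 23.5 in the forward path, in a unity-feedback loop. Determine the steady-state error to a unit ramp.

The loop has one pole at the origin (type 1). Velocity error constant K_v = lim_{s→0} s·G_c(s)G_p(s) = 23.5·1.4/5.6 = 5.875.
Steady-state error to a unit ramp: e_ss = 1/K_v = 0.17.

0.17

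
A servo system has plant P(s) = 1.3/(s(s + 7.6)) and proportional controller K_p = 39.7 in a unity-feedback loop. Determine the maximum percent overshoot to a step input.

14.1%

From 1 + K_pP(s) = 0: s² + 7.6s + 51.61 = 0 ⇒ ω_n = 7.184, ζ = 0.529.
%OS = 100·exp(−πζ/√(1−ζ²)) = 100·exp(−π·0.529/√0.7202) = 14.1%.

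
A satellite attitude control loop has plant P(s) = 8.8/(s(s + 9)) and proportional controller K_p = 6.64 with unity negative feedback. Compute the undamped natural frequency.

ω_n = 7.64 rad/s

The closed-loop denominator is s(s+9) + 6.64·8.8 = s² + 9s + 58.43.
So ω_n² = 58.43 ⇒ ω_n = 7.644 rad/s, and ζ = 9/(2ω_n) = 0.589.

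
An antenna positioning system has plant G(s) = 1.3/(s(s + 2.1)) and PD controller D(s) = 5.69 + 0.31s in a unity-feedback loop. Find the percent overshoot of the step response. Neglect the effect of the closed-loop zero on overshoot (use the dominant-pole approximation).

19.6%

Forward path: (5.69 + 0.31s)·1.3/(s(s+2.1)). The closed-loop characteristic equation is s² + (2.1 + 1.3·0.31)s + 1.3·5.69 = 0.
That is s² + 2.503s + 7.397 = 0, so ω_n = 2.72 rad/s and ζ = 2.503/(2·2.72) = 0.4602.
%OS = 100·exp(−πζ/√(1−ζ²)) = 19.6%.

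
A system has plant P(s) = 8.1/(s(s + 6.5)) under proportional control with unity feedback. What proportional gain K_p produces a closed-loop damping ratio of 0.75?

K_p = 2.32

Closed-loop characteristic equation: s² + 6.5s + K_p·8.1 = 0.
So ω_n = √(8.1K_p) and 2ζω_n = 6.5, giving ζ = 6.5/(2√(8.1K_p)).
Setting ζ = 0.75: √(8.1K_p) = 6.5/(2·0.75) = 4.333, so K_p = 18.78/8.1 = 2.32.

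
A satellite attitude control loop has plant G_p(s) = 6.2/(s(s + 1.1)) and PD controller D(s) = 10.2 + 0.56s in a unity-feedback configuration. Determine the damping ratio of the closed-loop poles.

ζ = 0.287

Forward path: (10.2 + 0.56s)·6.2/(s(s+1.1)). The closed-loop characteristic equation is s² + (1.1 + 6.2·0.56)s + 6.2·10.2 = 0.
That is s² + 4.572s + 63.24 = 0, so ω_n = 7.952 rad/s and ζ = 4.572/(2·7.952) = 0.2875.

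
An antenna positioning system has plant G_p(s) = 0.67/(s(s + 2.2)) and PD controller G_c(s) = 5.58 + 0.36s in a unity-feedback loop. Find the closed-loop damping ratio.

Forward path: (5.58 + 0.36s)·0.67/(s(s+2.2)). The closed-loop characteristic equation is s² + (2.2 + 0.67·0.36)s + 0.67·5.58 = 0.
That is s² + 2.441s + 3.739 = 0, so ω_n = 1.934 rad/s and ζ = 2.441/(2·1.934) = 0.6313.

ζ = 0.631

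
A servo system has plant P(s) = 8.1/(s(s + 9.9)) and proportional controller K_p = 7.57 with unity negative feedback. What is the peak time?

T_p = 0.518 s

The closed-loop denominator s² + 9.9s + 61.32 gives ω_n = √61.32 = 7.831 and ζ = 9.9/(2ω_n) = 0.6321.
Damped frequency ω_d = ω_n√(1−ζ²) = 6.067 rad/s, so peak time T_p = π/ω_d = 0.518 s.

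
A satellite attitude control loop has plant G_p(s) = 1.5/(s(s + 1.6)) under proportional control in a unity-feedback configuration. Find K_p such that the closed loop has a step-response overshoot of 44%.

From %OS = 100·exp(−πζ/√(1−ζ²)) = 44%, ζ = −ln(0.44)/√(π²+ln²(0.44)) = 0.2528.
Characteristic equation s² + 1.6s + 1.5K_p = 0 gives ζ = 1.6/(2√(1.5K_p)).
Setting ζ = 0.2528: √(1.5K_p) = 1.6/(2·0.2528) = 3.164, so K_p = 10.01/1.5 = 6.67.

K_p = 6.67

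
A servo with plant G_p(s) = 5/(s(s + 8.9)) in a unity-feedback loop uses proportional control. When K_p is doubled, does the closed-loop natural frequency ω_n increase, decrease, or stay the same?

increase

ω_n = √(5·K_p), which grows with K_p.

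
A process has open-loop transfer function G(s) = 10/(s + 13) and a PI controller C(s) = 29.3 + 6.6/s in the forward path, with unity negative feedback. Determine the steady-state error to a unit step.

The open loop C(s)G(s) has a pole at the origin (type 1), so the static position error constant is infinite and e_ss = 1/(1+∞) = 0.

0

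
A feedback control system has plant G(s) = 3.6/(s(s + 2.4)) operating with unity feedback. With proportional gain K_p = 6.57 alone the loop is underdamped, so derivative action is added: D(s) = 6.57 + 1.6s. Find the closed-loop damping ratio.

Forward path: (6.57 + 1.6s)·3.6/(s(s+2.4)). The closed-loop characteristic equation is s² + (2.4 + 3.6·1.6)s + 3.6·6.57 = 0.
That is s² + 8.16s + 23.65 = 0, so ω_n = 4.863 rad/s and ζ = 8.16/(2·4.863) = 0.8389.

ζ = 0.839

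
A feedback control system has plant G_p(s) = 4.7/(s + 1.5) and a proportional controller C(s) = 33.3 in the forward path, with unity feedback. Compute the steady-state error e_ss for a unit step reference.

The loop is type 0. Static position error constant K_pos = C(0)·G_p(0) = 33.3·3.133 = 104.3.
Steady-state error to a unit step: e_ss = 1/(1+K_pos) = 1/105.3 = 0.00949.

0.00949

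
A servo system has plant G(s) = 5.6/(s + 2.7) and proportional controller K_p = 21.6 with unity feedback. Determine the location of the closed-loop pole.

Closed-loop transfer function: T(s) = K_p·G(s)/(1 + K_p·G(s)) = 121/(s + 2.7 + 121) = 121/(s + 123.7).
The closed-loop pole is at s = −123.7.

s = -123.7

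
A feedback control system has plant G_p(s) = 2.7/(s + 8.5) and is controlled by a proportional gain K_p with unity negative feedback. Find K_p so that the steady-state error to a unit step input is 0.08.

K_p = 36.2

Steady-state error for a unit step on this type-0 loop is 1/(1 + K_p·G_p(0)).
G_p(0) = 0.3176. Require 1/(1 + K_p·0.3176) = 0.08, so 1 + 0.3176·K_p = 12.5.
K_p = (12.5 − 1)/0.3176 = 36.2.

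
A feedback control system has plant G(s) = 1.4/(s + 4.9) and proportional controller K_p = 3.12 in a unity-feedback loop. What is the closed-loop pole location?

s = -9.268

Closed-loop transfer function: T(s) = K_p·G(s)/(1 + K_p·G(s)) = 4.368/(s + 4.9 + 4.368) = 4.368/(s + 9.268).
The closed-loop pole is at s = −9.268.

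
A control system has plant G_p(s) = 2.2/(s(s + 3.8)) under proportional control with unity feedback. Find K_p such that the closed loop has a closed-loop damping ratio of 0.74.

Closed-loop characteristic equation: s² + 3.8s + K_p·2.2 = 0.
So ω_n = √(2.2K_p) and 2ζω_n = 3.8, giving ζ = 3.8/(2√(2.2K_p)).
Setting ζ = 0.74: √(2.2K_p) = 3.8/(2·0.74) = 2.568, so K_p = 6.592/2.2 = 3.

K_p = 3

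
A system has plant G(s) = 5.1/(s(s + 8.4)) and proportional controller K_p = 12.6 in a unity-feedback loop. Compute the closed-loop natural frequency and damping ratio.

ω_n = 8.02 rad/s, ζ = 0.524

With unity feedback the closed-loop characteristic equation is s² + 8.4s + 12.6·5.1 = s² + 8.4s + 64.26 = 0.
So ω_n² = 64.26 ⇒ ω_n = 8.016 rad/s, and ζ = 8.4/(2ω_n) = 0.524.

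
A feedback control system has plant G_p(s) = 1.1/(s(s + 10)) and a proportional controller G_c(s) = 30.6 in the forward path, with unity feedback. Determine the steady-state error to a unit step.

0

The open loop G_c(s)G_p(s) has a pole at the origin (type 1), so the static position error constant is infinite and e_ss = 1/(1+∞) = 0.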